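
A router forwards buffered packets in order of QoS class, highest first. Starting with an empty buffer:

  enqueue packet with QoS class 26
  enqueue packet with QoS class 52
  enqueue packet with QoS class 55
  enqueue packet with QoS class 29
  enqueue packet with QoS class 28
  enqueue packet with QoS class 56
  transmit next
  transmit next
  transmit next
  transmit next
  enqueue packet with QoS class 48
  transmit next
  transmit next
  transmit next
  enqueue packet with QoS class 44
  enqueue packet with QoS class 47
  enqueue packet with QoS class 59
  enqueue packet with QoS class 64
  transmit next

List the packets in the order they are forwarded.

56, 55, 52, 29, 48, 28, 26, 64

insert 26 → {26}
insert 52 → {52, 26}
insert 55 → {55, 52, 26}
insert 29 → {55, 52, 29, 26}
insert 28 → {55, 52, 29, 28, 26}
insert 56 → {56, 55, 52, 29, 28, 26}
transmit next → 56; now {55, 52, 29, 28, 26}
transmit next → 55; now {52, 29, 28, 26}
transmit next → 52; now {29, 28, 26}
transmit next → 29; now {28, 26}
insert 48 → {48, 28, 26}
transmit next → 48; now {28, 26}
transmit next → 28; now {26}
transmit next → 26; now {}
insert 44 → {44}
insert 47 → {47, 44}
insert 59 → {59, 47, 44}
insert 64 → {64, 59, 47, 44}
transmit next → 64; now {59, 47, 44}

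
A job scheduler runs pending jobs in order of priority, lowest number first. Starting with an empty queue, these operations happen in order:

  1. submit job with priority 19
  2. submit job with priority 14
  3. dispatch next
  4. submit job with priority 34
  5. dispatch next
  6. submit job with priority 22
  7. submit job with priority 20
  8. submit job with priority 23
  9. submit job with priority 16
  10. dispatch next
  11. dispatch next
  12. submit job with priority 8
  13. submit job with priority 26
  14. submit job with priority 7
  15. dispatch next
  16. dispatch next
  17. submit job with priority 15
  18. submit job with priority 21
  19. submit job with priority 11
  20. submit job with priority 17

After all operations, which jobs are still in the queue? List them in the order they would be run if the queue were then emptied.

insert 19 → {19}
insert 14 → {14, 19}
dispatch next → 14; now {19}
insert 34 → {19, 34}
dispatch next → 19; now {34}
insert 22 → {22, 34}
insert 20 → {20, 22, 34}
insert 23 → {20, 22, 23, 34}
insert 16 → {16, 20, 22, 23, 34}
dispatch next → 16; now {20, 22, 23, 34}
dispatch next → 20; now {22, 23, 34}
insert 8 → {8, 22, 23, 34}
insert 26 → {8, 22, 23, 26, 34}
insert 7 → {7, 8, 22, 23, 26, 34}
dispatch next → 7; now {8, 22, 23, 26, 34}
dispatch next → 8; now {22, 23, 26, 34}
insert 15 → {15, 22, 23, 26, 34}
insert 21 → {15, 21, 22, 23, 26, 34}
insert 11 → {11, 15, 21, 22, 23, 26, 34}
insert 17 → {11, 15, 17, 21, 22, 23, 26, 34}

11, 15, 17, 21, 22, 23, 26, 34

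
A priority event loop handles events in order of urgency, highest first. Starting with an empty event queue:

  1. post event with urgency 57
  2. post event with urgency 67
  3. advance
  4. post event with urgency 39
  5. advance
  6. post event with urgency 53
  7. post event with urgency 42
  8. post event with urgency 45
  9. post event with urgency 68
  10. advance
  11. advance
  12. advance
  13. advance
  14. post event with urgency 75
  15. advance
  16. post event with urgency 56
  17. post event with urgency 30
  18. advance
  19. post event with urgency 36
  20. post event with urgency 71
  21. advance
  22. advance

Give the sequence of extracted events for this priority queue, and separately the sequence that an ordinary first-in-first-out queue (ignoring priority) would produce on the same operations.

priority queue: 67, 57, 68, 53, 45, 42, 75, 56, 71, 39; FIFO queue: 57 → 67 → 39 → 53 → 42 → 45 → 68 → 75 → 56 → 30

insert 57 → {57}
insert 67 → {67, 57}
advance → 67; now {57}
insert 39 → {57, 39}
advance → 57; now {39}
insert 53 → {53, 39}
insert 42 → {53, 42, 39}
insert 45 → {53, 45, 42, 39}
insert 68 → {68, 53, 45, 42, 39}
advance → 68; now {53, 45, 42, 39}
advance → 53; now {45, 42, 39}
advance → 45; now {42, 39}
advance → 42; now {39}
insert 75 → {75, 39}
advance → 75; now {39}
insert 56 → {56, 39}
insert 30 → {56, 39, 30}
advance → 56; now {39, 30}
insert 36 → {39, 36, 30}
insert 71 → {71, 39, 36, 30}
advance → 71; now {39, 36, 30}
advance → 39; now {36, 30}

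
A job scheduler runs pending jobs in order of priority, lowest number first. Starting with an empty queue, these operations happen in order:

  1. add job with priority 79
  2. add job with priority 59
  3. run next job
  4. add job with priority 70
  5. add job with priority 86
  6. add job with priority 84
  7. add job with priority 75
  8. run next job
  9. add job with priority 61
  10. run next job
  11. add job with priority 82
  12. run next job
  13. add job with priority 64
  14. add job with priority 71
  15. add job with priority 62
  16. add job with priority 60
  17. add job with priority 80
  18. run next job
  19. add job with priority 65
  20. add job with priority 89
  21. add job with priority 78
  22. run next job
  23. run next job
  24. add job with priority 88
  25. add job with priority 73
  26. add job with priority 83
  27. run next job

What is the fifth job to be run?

insert 79 → {79}
insert 59 → {59, 79}
run next job → 59; now {79}
insert 70 → {70, 79}
insert 86 → {70, 79, 86}
insert 84 → {70, 79, 84, 86}
insert 75 → {70, 75, 79, 84, 86}
run next job → 70; now {75, 79, 84, 86}
insert 61 → {61, 75, 79, 84, 86}
run next job → 61; now {75, 79, 84, 86}
insert 82 → {75, 79, 82, 84, 86}
run next job → 75; now {79, 82, 84, 86}
insert 64 → {64, 79, 82, 84, 86}
insert 71 → {64, 71, 79, 82, 84, 86}
insert 62 → {62, 64, 71, 79, 82, 84, 86}
insert 60 → {60, 62, 64, 71, 79, 82, 84, 86}
insert 80 → {60, 62, 64, 71, 79, 80, 82, 84, 86}
run next job → 60; now {62, 64, 71, 79, 80, 82, 84, 86}
insert 65 → {62, 64, 65, 71, 79, 80, 82, 84, 86}
insert 89 → {62, 64, 65, 71, 79, 80, 82, 84, 86, 89}
insert 78 → {62, 64, 65, 71, 78, 79, 80, 82, 84, 86, 89}
run next job → 62; now {64, 65, 71, 78, 79, 80, 82, 84, 86, 89}
run next job → 64; now {65, 71, 78, 79, 80, 82, 84, 86, 89}
insert 88 → {65, 71, 78, 79, 80, 82, 84, 86, 88, 89}
insert 73 → {65, 71, 73, 78, 79, 80, 82, 84, 86, 88, 89}
insert 83 → {65, 71, 73, 78, 79, 80, 82, 83, 84, 86, 88, 89}
run next job → 65; now {71, 73, 78, 79, 80, 82, 83, 84, 86, 88, 89}

60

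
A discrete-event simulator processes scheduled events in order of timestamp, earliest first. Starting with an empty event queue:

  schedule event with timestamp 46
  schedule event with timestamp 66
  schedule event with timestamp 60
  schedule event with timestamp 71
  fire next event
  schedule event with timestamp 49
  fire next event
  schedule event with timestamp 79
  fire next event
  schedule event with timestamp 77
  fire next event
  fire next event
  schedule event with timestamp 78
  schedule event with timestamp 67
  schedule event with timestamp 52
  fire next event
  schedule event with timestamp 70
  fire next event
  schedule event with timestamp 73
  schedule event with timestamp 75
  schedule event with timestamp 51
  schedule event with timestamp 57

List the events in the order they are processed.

insert 46 → {46}
insert 66 → {46, 66}
insert 60 → {46, 60, 66}
insert 71 → {46, 60, 66, 71}
fire next event → 46; now {60, 66, 71}
insert 49 → {49, 60, 66, 71}
fire next event → 49; now {60, 66, 71}
insert 79 → {60, 66, 71, 79}
fire next event → 60; now {66, 71, 79}
insert 77 → {66, 71, 77, 79}
fire next event → 66; now {71, 77, 79}
fire next event → 71; now {77, 79}
insert 78 → {77, 78, 79}
insert 67 → {67, 77, 78, 79}
insert 52 → {52, 67, 77, 78, 79}
fire next event → 52; now {67, 77, 78, 79}
insert 70 → {67, 70, 77, 78, 79}
fire next event → 67; now {70, 77, 78, 79}
insert 73 → {70, 73, 77, 78, 79}
insert 75 → {70, 73, 75, 77, 78, 79}
insert 51 → {51, 70, 73, 75, 77, 78, 79}
insert 57 → {51, 57, 70, 73, 75, 77, 78, 79}

46, 49, 60, 66, 71, 52, 67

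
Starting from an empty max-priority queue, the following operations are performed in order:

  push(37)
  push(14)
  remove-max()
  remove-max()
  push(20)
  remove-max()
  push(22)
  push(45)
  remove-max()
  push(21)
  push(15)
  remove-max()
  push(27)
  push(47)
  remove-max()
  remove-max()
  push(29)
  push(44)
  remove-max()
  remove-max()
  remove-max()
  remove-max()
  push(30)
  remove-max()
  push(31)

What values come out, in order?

insert 37 → {37}
insert 14 → {37, 14}
remove-max → 37; now {14}
remove-max → 14; now {}
insert 20 → {20}
remove-max → 20; now {}
insert 22 → {22}
insert 45 → {45, 22}
remove-max → 45; now {22}
insert 21 → {22, 21}
insert 15 → {22, 21, 15}
remove-max → 22; now {21, 15}
insert 27 → {27, 21, 15}
insert 47 → {47, 27, 21, 15}
remove-max → 47; now {27, 21, 15}
remove-max → 27; now {21, 15}
insert 29 → {29, 21, 15}
insert 44 → {44, 29, 21, 15}
remove-max → 44; now {29, 21, 15}
remove-max → 29; now {21, 15}
remove-max → 21; now {15}
remove-max → 15; now {}
insert 30 → {30}
remove-max → 30; now {}
insert 31 → {31}

37, 14, 20, 45, 22, 47, 27, 44, 29, 21, 15, 30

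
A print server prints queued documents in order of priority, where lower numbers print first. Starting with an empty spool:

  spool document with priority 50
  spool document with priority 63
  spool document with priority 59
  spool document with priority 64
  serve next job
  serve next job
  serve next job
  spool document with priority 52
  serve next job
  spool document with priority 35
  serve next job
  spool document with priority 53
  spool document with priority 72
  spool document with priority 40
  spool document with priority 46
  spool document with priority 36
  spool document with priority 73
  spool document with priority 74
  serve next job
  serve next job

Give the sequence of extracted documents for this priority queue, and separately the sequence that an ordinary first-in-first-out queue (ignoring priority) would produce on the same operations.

priority queue: 50, 59, 63, 52, 35, 36, 40; FIFO queue: [50, 63, 59, 64, 52, 35, 53]

insert 50 → {50}
insert 63 → {50, 63}
insert 59 → {50, 59, 63}
insert 64 → {50, 59, 63, 64}
serve next job → 50; now {59, 63, 64}
serve next job → 59; now {63, 64}
serve next job → 63; now {64}
insert 52 → {52, 64}
serve next job → 52; now {64}
insert 35 → {35, 64}
serve next job → 35; now {64}
insert 53 → {53, 64}
insert 72 → {53, 64, 72}
insert 40 → {40, 53, 64, 72}
insert 46 → {40, 46, 53, 64, 72}
insert 36 → {36, 40, 46, 53, 64, 72}
insert 73 → {36, 40, 46, 53, 64, 72, 73}
insert 74 → {36, 40, 46, 53, 64, 72, 73, 74}
serve next job → 36; now {40, 46, 53, 64, 72, 73, 74}
serve next job → 40; now {46, 53, 64, 72, 73, 74}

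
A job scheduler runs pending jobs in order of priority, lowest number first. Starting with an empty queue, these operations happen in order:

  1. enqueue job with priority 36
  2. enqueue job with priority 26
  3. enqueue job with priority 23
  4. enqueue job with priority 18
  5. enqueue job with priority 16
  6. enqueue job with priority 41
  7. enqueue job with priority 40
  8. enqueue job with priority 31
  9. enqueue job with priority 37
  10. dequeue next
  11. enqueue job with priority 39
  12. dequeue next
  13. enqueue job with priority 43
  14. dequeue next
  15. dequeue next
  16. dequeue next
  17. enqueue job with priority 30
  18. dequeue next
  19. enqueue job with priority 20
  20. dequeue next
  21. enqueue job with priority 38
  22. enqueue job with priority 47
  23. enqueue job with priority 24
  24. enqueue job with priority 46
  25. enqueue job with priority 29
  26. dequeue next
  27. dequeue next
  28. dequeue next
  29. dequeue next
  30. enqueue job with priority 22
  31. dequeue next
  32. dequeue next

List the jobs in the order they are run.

[16, 18, 23, 26, 31, 30, 20, 24, 29, 36, 37, 22, 38]

insert 36 → {36}
insert 26 → {26, 36}
insert 23 → {23, 26, 36}
insert 18 → {18, 23, 26, 36}
insert 16 → {16, 18, 23, 26, 36}
insert 41 → {16, 18, 23, 26, 36, 41}
insert 40 → {16, 18, 23, 26, 36, 40, 41}
insert 31 → {16, 18, 23, 26, 31, 36, 40, 41}
insert 37 → {16, 18, 23, 26, 31, 36, 37, 40, 41}
dequeue next → 16; now {18, 23, 26, 31, 36, 37, 40, 41}
insert 39 → {18, 23, 26, 31, 36, 37, 39, 40, 41}
dequeue next → 18; now {23, 26, 31, 36, 37, 39, 40, 41}
insert 43 → {23, 26, 31, 36, 37, 39, 40, 41, 43}
dequeue next → 23; now {26, 31, 36, 37, 39, 40, 41, 43}
dequeue next → 26; now {31, 36, 37, 39, 40, 41, 43}
dequeue next → 31; now {36, 37, 39, 40, 41, 43}
insert 30 → {30, 36, 37, 39, 40, 41, 43}
dequeue next → 30; now {36, 37, 39, 40, 41, 43}
insert 20 → {20, 36, 37, 39, 40, 41, 43}
dequeue next → 20; now {36, 37, 39, 40, 41, 43}
insert 38 → {36, 37, 38, 39, 40, 41, 43}
insert 47 → {36, 37, 38, 39, 40, 41, 43, 47}
insert 24 → {24, 36, 37, 38, 39, 40, 41, 43, 47}
insert 46 → {24, 36, 37, 38, 39, 40, 41, 43, 46, 47}
insert 29 → {24, 29, 36, 37, 38, 39, 40, 41, 43, 46, 47}
dequeue next → 24; now {29, 36, 37, 38, 39, 40, 41, 43, 46, 47}
dequeue next → 29; now {36, 37, 38, 39, 40, 41, 43, 46, 47}
dequeue next → 36; now {37, 38, 39, 40, 41, 43, 46, 47}
dequeue next → 37; now {38, 39, 40, 41, 43, 46, 47}
insert 22 → {22, 38, 39, 40, 41, 43, 46, 47}
dequeue next → 22; now {38, 39, 40, 41, 43, 46, 47}
dequeue next → 38; now {39, 40, 41, 43, 46, 47}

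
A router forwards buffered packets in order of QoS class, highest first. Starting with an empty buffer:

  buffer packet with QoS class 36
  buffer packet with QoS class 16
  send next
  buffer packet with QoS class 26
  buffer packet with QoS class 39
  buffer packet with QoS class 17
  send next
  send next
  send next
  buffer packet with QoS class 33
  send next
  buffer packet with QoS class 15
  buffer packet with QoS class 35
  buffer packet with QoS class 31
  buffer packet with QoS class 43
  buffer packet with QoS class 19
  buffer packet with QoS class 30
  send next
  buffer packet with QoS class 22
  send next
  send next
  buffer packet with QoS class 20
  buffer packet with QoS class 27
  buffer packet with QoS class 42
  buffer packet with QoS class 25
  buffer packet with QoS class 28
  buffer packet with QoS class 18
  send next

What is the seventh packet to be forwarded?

insert 36 → {36}
insert 16 → {36, 16}
send next → 36; now {16}
insert 26 → {26, 16}
insert 39 → {39, 26, 16}
insert 17 → {39, 26, 17, 16}
send next → 39; now {26, 17, 16}
send next → 26; now {17, 16}
send next → 17; now {16}
insert 33 → {33, 16}
send next → 33; now {16}
insert 15 → {16, 15}
insert 35 → {35, 16, 15}
insert 31 → {35, 31, 16, 15}
insert 43 → {43, 35, 31, 16, 15}
insert 19 → {43, 35, 31, 19, 16, 15}
insert 30 → {43, 35, 31, 30, 19, 16, 15}
send next → 43; now {35, 31, 30, 19, 16, 15}
insert 22 → {35, 31, 30, 22, 19, 16, 15}
send next → 35; now {31, 30, 22, 19, 16, 15}
send next → 31; now {30, 22, 19, 16, 15}
insert 20 → {30, 22, 20, 19, 16, 15}
insert 27 → {30, 27, 22, 20, 19, 16, 15}
insert 42 → {42, 30, 27, 22, 20, 19, 16, 15}
insert 25 → {42, 30, 27, 25, 22, 20, 19, 16, 15}
insert 28 → {42, 30, 28, 27, 25, 22, 20, 19, 16, 15}
insert 18 → {42, 30, 28, 27, 25, 22, 20, 19, 18, 16, 15}
send next → 42; now {30, 28, 27, 25, 22, 20, 19, 18, 16, 15}

35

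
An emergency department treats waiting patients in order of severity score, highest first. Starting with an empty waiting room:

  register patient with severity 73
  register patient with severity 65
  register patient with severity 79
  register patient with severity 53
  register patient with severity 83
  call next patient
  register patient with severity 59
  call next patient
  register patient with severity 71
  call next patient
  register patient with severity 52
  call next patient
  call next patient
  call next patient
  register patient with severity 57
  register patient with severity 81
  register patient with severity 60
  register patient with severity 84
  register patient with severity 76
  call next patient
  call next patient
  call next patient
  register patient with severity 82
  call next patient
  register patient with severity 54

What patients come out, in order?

insert 73 → {73}
insert 65 → {73, 65}
insert 79 → {79, 73, 65}
insert 53 → {79, 73, 65, 53}
insert 83 → {83, 79, 73, 65, 53}
call next patient → 83; now {79, 73, 65, 53}
insert 59 → {79, 73, 65, 59, 53}
call next patient → 79; now {73, 65, 59, 53}
insert 71 → {73, 71, 65, 59, 53}
call next patient → 73; now {71, 65, 59, 53}
insert 52 → {71, 65, 59, 53, 52}
call next patient → 71; now {65, 59, 53, 52}
call next patient → 65; now {59, 53, 52}
call next patient → 59; now {53, 52}
insert 57 → {57, 53, 52}
insert 81 → {81, 57, 53, 52}
insert 60 → {81, 60, 57, 53, 52}
insert 84 → {84, 81, 60, 57, 53, 52}
insert 76 → {84, 81, 76, 60, 57, 53, 52}
call next patient → 84; now {81, 76, 60, 57, 53, 52}
call next patient → 81; now {76, 60, 57, 53, 52}
call next patient → 76; now {60, 57, 53, 52}
insert 82 → {82, 60, 57, 53, 52}
call next patient → 82; now {60, 57, 53, 52}
insert 54 → {60, 57, 54, 53, 52}

83, 79, 73, 71, 65, 59, 84, 81, 76, 82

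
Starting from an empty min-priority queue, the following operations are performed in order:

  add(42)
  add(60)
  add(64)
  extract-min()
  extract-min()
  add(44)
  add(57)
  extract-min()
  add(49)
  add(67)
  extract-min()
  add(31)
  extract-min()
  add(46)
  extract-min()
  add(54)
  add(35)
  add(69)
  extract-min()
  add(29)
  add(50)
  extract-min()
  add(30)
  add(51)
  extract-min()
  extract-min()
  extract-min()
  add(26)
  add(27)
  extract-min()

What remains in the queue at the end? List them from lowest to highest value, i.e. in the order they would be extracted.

insert 42 → {42}
insert 60 → {42, 60}
insert 64 → {42, 60, 64}
extract-min → 42; now {60, 64}
extract-min → 60; now {64}
insert 44 → {44, 64}
insert 57 → {44, 57, 64}
extract-min → 44; now {57, 64}
insert 49 → {49, 57, 64}
insert 67 → {49, 57, 64, 67}
extract-min → 49; now {57, 64, 67}
insert 31 → {31, 57, 64, 67}
extract-min → 31; now {57, 64, 67}
insert 46 → {46, 57, 64, 67}
extract-min → 46; now {57, 64, 67}
insert 54 → {54, 57, 64, 67}
insert 35 → {35, 54, 57, 64, 67}
insert 69 → {35, 54, 57, 64, 67, 69}
extract-min → 35; now {54, 57, 64, 67, 69}
insert 29 → {29, 54, 57, 64, 67, 69}
insert 50 → {29, 50, 54, 57, 64, 67, 69}
extract-min → 29; now {50, 54, 57, 64, 67, 69}
insert 30 → {30, 50, 54, 57, 64, 67, 69}
insert 51 → {30, 50, 51, 54, 57, 64, 67, 69}
extract-min → 30; now {50, 51, 54, 57, 64, 67, 69}
extract-min → 50; now {51, 54, 57, 64, 67, 69}
extract-min → 51; now {54, 57, 64, 67, 69}
insert 26 → {26, 54, 57, 64, 67, 69}
insert 27 → {26, 27, 54, 57, 64, 67, 69}
extract-min → 26; now {27, 54, 57, 64, 67, 69}

27, 54, 57, 64, 67, 69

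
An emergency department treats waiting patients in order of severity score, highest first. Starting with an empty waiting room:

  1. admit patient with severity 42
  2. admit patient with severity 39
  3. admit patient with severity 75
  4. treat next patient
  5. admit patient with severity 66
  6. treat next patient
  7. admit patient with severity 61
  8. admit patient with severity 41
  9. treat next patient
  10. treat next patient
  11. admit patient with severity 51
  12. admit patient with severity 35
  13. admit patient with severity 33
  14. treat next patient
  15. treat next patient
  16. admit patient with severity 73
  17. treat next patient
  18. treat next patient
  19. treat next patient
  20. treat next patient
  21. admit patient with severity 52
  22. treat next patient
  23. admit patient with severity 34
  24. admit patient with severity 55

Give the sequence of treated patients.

insert 42 → {42}
insert 39 → {42, 39}
insert 75 → {75, 42, 39}
treat next patient → 75; now {42, 39}
insert 66 → {66, 42, 39}
treat next patient → 66; now {42, 39}
insert 61 → {61, 42, 39}
insert 41 → {61, 42, 41, 39}
treat next patient → 61; now {42, 41, 39}
treat next patient → 42; now {41, 39}
insert 51 → {51, 41, 39}
insert 35 → {51, 41, 39, 35}
insert 33 → {51, 41, 39, 35, 33}
treat next patient → 51; now {41, 39, 35, 33}
treat next patient → 41; now {39, 35, 33}
insert 73 → {73, 39, 35, 33}
treat next patient → 73; now {39, 35, 33}
treat next patient → 39; now {35, 33}
treat next patient → 35; now {33}
treat next patient → 33; now {}
insert 52 → {52}
treat next patient → 52; now {}
insert 34 → {34}
insert 55 → {55, 34}

75 → 66 → 61 → 42 → 51 → 41 → 73 → 39 → 35 → 33 → 52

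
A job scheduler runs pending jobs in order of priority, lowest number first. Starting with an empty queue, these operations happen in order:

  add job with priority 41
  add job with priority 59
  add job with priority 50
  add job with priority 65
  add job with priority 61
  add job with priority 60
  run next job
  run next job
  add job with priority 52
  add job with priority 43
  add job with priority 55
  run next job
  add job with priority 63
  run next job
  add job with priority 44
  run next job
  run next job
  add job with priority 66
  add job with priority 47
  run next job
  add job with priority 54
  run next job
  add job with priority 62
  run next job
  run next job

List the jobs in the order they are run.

insert 41 → {41}
insert 59 → {41, 59}
insert 50 → {41, 50, 59}
insert 65 → {41, 50, 59, 65}
insert 61 → {41, 50, 59, 61, 65}
insert 60 → {41, 50, 59, 60, 61, 65}
run next job → 41; now {50, 59, 60, 61, 65}
run next job → 50; now {59, 60, 61, 65}
insert 52 → {52, 59, 60, 61, 65}
insert 43 → {43, 52, 59, 60, 61, 65}
insert 55 → {43, 52, 55, 59, 60, 61, 65}
run next job → 43; now {52, 55, 59, 60, 61, 65}
insert 63 → {52, 55, 59, 60, 61, 63, 65}
run next job → 52; now {55, 59, 60, 61, 63, 65}
insert 44 → {44, 55, 59, 60, 61, 63, 65}
run next job → 44; now {55, 59, 60, 61, 63, 65}
run next job → 55; now {59, 60, 61, 63, 65}
insert 66 → {59, 60, 61, 63, 65, 66}
insert 47 → {47, 59, 60, 61, 63, 65, 66}
run next job → 47; now {59, 60, 61, 63, 65, 66}
insert 54 → {54, 59, 60, 61, 63, 65, 66}
run next job → 54; now {59, 60, 61, 63, 65, 66}
insert 62 → {59, 60, 61, 62, 63, 65, 66}
run next job → 59; now {60, 61, 62, 63, 65, 66}
run next job → 60; now {61, 62, 63, 65, 66}

[41, 50, 43, 52, 44, 55, 47, 54, 59, 60]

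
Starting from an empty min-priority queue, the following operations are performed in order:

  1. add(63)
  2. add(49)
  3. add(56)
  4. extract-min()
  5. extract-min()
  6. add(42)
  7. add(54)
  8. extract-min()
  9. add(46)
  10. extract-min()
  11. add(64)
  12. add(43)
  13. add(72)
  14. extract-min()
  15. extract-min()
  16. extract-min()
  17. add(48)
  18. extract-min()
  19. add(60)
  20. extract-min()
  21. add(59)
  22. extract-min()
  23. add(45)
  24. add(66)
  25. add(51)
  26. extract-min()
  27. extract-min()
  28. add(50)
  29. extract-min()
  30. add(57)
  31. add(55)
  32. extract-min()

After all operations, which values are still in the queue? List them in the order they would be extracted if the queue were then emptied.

57, 64, 66, 72

insert 63 → {63}
insert 49 → {49, 63}
insert 56 → {49, 56, 63}
extract-min → 49; now {56, 63}
extract-min → 56; now {63}
insert 42 → {42, 63}
insert 54 → {42, 54, 63}
extract-min → 42; now {54, 63}
insert 46 → {46, 54, 63}
extract-min → 46; now {54, 63}
insert 64 → {54, 63, 64}
insert 43 → {43, 54, 63, 64}
insert 72 → {43, 54, 63, 64, 72}
extract-min → 43; now {54, 63, 64, 72}
extract-min → 54; now {63, 64, 72}
extract-min → 63; now {64, 72}
insert 48 → {48, 64, 72}
extract-min → 48; now {64, 72}
insert 60 → {60, 64, 72}
extract-min → 60; now {64, 72}
insert 59 → {59, 64, 72}
extract-min → 59; now {64, 72}
insert 45 → {45, 64, 72}
insert 66 → {45, 64, 66, 72}
insert 51 → {45, 51, 64, 66, 72}
extract-min → 45; now {51, 64, 66, 72}
extract-min → 51; now {64, 66, 72}
insert 50 → {50, 64, 66, 72}
extract-min → 50; now {64, 66, 72}
insert 57 → {57, 64, 66, 72}
insert 55 → {55, 57, 64, 66, 72}
extract-min → 55; now {57, 64, 66, 72}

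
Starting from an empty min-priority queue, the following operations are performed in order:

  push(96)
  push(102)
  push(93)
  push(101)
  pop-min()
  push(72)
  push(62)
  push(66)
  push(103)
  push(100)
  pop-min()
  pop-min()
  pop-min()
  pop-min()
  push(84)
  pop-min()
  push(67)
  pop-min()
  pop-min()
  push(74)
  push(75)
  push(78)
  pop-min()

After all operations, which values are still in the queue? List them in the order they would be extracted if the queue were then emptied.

75, 78, 101, 102, 103

insert 96 → {96}
insert 102 → {96, 102}
insert 93 → {93, 96, 102}
insert 101 → {93, 96, 101, 102}
pop-min → 93; now {96, 101, 102}
insert 72 → {72, 96, 101, 102}
insert 62 → {62, 72, 96, 101, 102}
insert 66 → {62, 66, 72, 96, 101, 102}
insert 103 → {62, 66, 72, 96, 101, 102, 103}
insert 100 → {62, 66, 72, 96, 100, 101, 102, 103}
pop-min → 62; now {66, 72, 96, 100, 101, 102, 103}
pop-min → 66; now {72, 96, 100, 101, 102, 103}
pop-min → 72; now {96, 100, 101, 102, 103}
pop-min → 96; now {100, 101, 102, 103}
insert 84 → {84, 100, 101, 102, 103}
pop-min → 84; now {100, 101, 102, 103}
insert 67 → {67, 100, 101, 102, 103}
pop-min → 67; now {100, 101, 102, 103}
pop-min → 100; now {101, 102, 103}
insert 74 → {74, 101, 102, 103}
insert 75 → {74, 75, 101, 102, 103}
insert 78 → {74, 75, 78, 101, 102, 103}
pop-min → 74; now {75, 78, 101, 102, 103}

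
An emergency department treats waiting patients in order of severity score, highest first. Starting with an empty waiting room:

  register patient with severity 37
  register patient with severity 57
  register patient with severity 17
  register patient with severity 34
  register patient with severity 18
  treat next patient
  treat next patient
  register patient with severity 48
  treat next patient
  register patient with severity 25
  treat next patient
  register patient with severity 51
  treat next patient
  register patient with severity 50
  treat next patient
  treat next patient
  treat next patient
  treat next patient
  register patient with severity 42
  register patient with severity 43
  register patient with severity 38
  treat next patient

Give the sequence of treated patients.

insert 37 → {37}
insert 57 → {57, 37}
insert 17 → {57, 37, 17}
insert 34 → {57, 37, 34, 17}
insert 18 → {57, 37, 34, 18, 17}
treat next patient → 57; now {37, 34, 18, 17}
treat next patient → 37; now {34, 18, 17}
insert 48 → {48, 34, 18, 17}
treat next patient → 48; now {34, 18, 17}
insert 25 → {34, 25, 18, 17}
treat next patient → 34; now {25, 18, 17}
insert 51 → {51, 25, 18, 17}
treat next patient → 51; now {25, 18, 17}
insert 50 → {50, 25, 18, 17}
treat next patient → 50; now {25, 18, 17}
treat next patient → 25; now {18, 17}
treat next patient → 18; now {17}
treat next patient → 17; now {}
insert 42 → {42}
insert 43 → {43, 42}
insert 38 → {43, 42, 38}
treat next patient → 43; now {42, 38}

57, 37, 48, 34, 51, 50, 25, 18, 17, 43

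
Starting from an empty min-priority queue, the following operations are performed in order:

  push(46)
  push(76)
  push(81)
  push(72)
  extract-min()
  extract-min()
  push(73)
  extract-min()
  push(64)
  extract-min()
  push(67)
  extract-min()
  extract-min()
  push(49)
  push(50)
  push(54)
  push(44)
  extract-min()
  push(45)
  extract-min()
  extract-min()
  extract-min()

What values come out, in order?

[46, 72, 73, 64, 67, 76, 44, 45, 49, 50]

insert 46 → {46}
insert 76 → {46, 76}
insert 81 → {46, 76, 81}
insert 72 → {46, 72, 76, 81}
extract-min → 46; now {72, 76, 81}
extract-min → 72; now {76, 81}
insert 73 → {73, 76, 81}
extract-min → 73; now {76, 81}
insert 64 → {64, 76, 81}
extract-min → 64; now {76, 81}
insert 67 → {67, 76, 81}
extract-min → 67; now {76, 81}
extract-min → 76; now {81}
insert 49 → {49, 81}
insert 50 → {49, 50, 81}
insert 54 → {49, 50, 54, 81}
insert 44 → {44, 49, 50, 54, 81}
extract-min → 44; now {49, 50, 54, 81}
insert 45 → {45, 49, 50, 54, 81}
extract-min → 45; now {49, 50, 54, 81}
extract-min → 49; now {50, 54, 81}
extract-min → 50; now {54, 81}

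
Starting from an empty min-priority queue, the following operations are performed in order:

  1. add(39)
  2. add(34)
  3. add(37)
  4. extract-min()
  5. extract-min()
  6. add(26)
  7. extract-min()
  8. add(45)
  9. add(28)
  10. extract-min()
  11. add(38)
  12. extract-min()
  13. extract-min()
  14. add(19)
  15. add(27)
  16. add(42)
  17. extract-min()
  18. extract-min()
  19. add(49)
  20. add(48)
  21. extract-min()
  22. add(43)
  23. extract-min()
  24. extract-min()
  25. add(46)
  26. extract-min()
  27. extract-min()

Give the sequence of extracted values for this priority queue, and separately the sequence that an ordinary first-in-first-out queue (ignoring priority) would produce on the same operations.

priority queue: [34, 37, 26, 28, 38, 39, 19, 27, 42, 43, 45, 46, 48]; FIFO queue: [39, 34, 37, 26, 45, 28, 38, 19, 27, 42, 49, 48, 43]

insert 39 → {39}
insert 34 → {34, 39}
insert 37 → {34, 37, 39}
extract-min → 34; now {37, 39}
extract-min → 37; now {39}
insert 26 → {26, 39}
extract-min → 26; now {39}
insert 45 → {39, 45}
insert 28 → {28, 39, 45}
extract-min → 28; now {39, 45}
insert 38 → {38, 39, 45}
extract-min → 38; now {39, 45}
extract-min → 39; now {45}
insert 19 → {19, 45}
insert 27 → {19, 27, 45}
insert 42 → {19, 27, 42, 45}
extract-min → 19; now {27, 42, 45}
extract-min → 27; now {42, 45}
insert 49 → {42, 45, 49}
insert 48 → {42, 45, 48, 49}
extract-min → 42; now {45, 48, 49}
insert 43 → {43, 45, 48, 49}
extract-min → 43; now {45, 48, 49}
extract-min → 45; now {48, 49}
insert 46 → {46, 48, 49}
extract-min → 46; now {48, 49}
extract-min → 48; now {49}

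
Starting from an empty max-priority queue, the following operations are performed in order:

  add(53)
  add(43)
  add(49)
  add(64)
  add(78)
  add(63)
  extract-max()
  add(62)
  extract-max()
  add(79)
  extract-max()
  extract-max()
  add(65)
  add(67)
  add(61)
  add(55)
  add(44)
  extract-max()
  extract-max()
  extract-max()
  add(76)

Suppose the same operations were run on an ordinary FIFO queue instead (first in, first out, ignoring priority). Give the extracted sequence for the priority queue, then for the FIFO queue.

priority queue: [78, 64, 79, 63, 67, 65, 62]; FIFO queue: [53, 43, 49, 64, 78, 63, 62]

insert 53 → {53}
insert 43 → {53, 43}
insert 49 → {53, 49, 43}
insert 64 → {64, 53, 49, 43}
insert 78 → {78, 64, 53, 49, 43}
insert 63 → {78, 64, 63, 53, 49, 43}
extract-max → 78; now {64, 63, 53, 49, 43}
insert 62 → {64, 63, 62, 53, 49, 43}
extract-max → 64; now {63, 62, 53, 49, 43}
insert 79 → {79, 63, 62, 53, 49, 43}
extract-max → 79; now {63, 62, 53, 49, 43}
extract-max → 63; now {62, 53, 49, 43}
insert 65 → {65, 62, 53, 49, 43}
insert 67 → {67, 65, 62, 53, 49, 43}
insert 61 → {67, 65, 62, 61, 53, 49, 43}
insert 55 → {67, 65, 62, 61, 55, 53, 49, 43}
insert 44 → {67, 65, 62, 61, 55, 53, 49, 44, 43}
extract-max → 67; now {65, 62, 61, 55, 53, 49, 44, 43}
extract-max → 65; now {62, 61, 55, 53, 49, 44, 43}
extract-max → 62; now {61, 55, 53, 49, 44, 43}
insert 76 → {76, 61, 55, 53, 49, 44, 43}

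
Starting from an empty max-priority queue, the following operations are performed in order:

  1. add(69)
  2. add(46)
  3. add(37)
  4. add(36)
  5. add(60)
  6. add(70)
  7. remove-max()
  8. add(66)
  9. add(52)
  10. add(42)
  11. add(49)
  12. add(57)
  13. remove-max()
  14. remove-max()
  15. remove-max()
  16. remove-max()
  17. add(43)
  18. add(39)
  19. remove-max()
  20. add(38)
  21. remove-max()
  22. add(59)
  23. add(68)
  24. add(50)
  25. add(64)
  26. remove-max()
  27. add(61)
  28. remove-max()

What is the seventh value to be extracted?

insert 69 → {69}
insert 46 → {69, 46}
insert 37 → {69, 46, 37}
insert 36 → {69, 46, 37, 36}
insert 60 → {69, 60, 46, 37, 36}
insert 70 → {70, 69, 60, 46, 37, 36}
remove-max → 70; now {69, 60, 46, 37, 36}
insert 66 → {69, 66, 60, 46, 37, 36}
insert 52 → {69, 66, 60, 52, 46, 37, 36}
insert 42 → {69, 66, 60, 52, 46, 42, 37, 36}
insert 49 → {69, 66, 60, 52, 49, 46, 42, 37, 36}
insert 57 → {69, 66, 60, 57, 52, 49, 46, 42, 37, 36}
remove-max → 69; now {66, 60, 57, 52, 49, 46, 42, 37, 36}
remove-max → 66; now {60, 57, 52, 49, 46, 42, 37, 36}
remove-max → 60; now {57, 52, 49, 46, 42, 37, 36}
remove-max → 57; now {52, 49, 46, 42, 37, 36}
insert 43 → {52, 49, 46, 43, 42, 37, 36}
insert 39 → {52, 49, 46, 43, 42, 39, 37, 36}
remove-max → 52; now {49, 46, 43, 42, 39, 37, 36}
insert 38 → {49, 46, 43, 42, 39, 38, 37, 36}
remove-max → 49; now {46, 43, 42, 39, 38, 37, 36}
insert 59 → {59, 46, 43, 42, 39, 38, 37, 36}
insert 68 → {68, 59, 46, 43, 42, 39, 38, 37, 36}
insert 50 → {68, 59, 50, 46, 43, 42, 39, 38, 37, 36}
insert 64 → {68, 64, 59, 50, 46, 43, 42, 39, 38, 37, 36}
remove-max → 68; now {64, 59, 50, 46, 43, 42, 39, 38, 37, 36}
insert 61 → {64, 61, 59, 50, 46, 43, 42, 39, 38, 37, 36}
remove-max → 64; now {61, 59, 50, 46, 43, 42, 39, 38, 37, 36}

49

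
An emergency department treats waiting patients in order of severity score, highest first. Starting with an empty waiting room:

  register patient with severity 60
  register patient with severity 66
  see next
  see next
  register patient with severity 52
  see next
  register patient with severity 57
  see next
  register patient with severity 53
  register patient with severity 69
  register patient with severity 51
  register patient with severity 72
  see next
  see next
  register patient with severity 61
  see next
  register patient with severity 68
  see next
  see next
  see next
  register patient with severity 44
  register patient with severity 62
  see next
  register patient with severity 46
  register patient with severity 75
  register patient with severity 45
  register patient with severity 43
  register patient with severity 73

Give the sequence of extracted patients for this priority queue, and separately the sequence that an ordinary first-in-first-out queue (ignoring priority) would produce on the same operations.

insert 60 → {60}
insert 66 → {66, 60}
see next → 66; now {60}
see next → 60; now {}
insert 52 → {52}
see next → 52; now {}
insert 57 → {57}
see next → 57; now {}
insert 53 → {53}
insert 69 → {69, 53}
insert 51 → {69, 53, 51}
insert 72 → {72, 69, 53, 51}
see next → 72; now {69, 53, 51}
see next → 69; now {53, 51}
insert 61 → {61, 53, 51}
see next → 61; now {53, 51}
insert 68 → {68, 53, 51}
see next → 68; now {53, 51}
see next → 53; now {51}
see next → 51; now {}
insert 44 → {44}
insert 62 → {62, 44}
see next → 62; now {44}
insert 46 → {46, 44}
insert 75 → {75, 46, 44}
insert 45 → {75, 46, 45, 44}
insert 43 → {75, 46, 45, 44, 43}
insert 73 → {75, 73, 46, 45, 44, 43}

priority queue: 66, 60, 52, 57, 72, 69, 61, 68, 53, 51, 62; FIFO queue: 60 → 66 → 52 → 57 → 53 → 69 → 51 → 72 → 61 → 68 → 44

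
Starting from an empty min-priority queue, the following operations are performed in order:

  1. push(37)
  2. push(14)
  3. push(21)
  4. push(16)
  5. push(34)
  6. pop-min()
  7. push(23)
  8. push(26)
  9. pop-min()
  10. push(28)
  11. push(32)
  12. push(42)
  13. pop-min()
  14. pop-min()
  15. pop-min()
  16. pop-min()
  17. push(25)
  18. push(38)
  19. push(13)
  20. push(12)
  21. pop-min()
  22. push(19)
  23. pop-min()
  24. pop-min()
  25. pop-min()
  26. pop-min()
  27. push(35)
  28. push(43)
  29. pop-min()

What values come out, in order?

[14, 16, 21, 23, 26, 28, 12, 13, 19, 25, 32, 34]

insert 37 → {37}
insert 14 → {14, 37}
insert 21 → {14, 21, 37}
insert 16 → {14, 16, 21, 37}
insert 34 → {14, 16, 21, 34, 37}
pop-min → 14; now {16, 21, 34, 37}
insert 23 → {16, 21, 23, 34, 37}
insert 26 → {16, 21, 23, 26, 34, 37}
pop-min → 16; now {21, 23, 26, 34, 37}
insert 28 → {21, 23, 26, 28, 34, 37}
insert 32 → {21, 23, 26, 28, 32, 34, 37}
insert 42 → {21, 23, 26, 28, 32, 34, 37, 42}
pop-min → 21; now {23, 26, 28, 32, 34, 37, 42}
pop-min → 23; now {26, 28, 32, 34, 37, 42}
pop-min → 26; now {28, 32, 34, 37, 42}
pop-min → 28; now {32, 34, 37, 42}
insert 25 → {25, 32, 34, 37, 42}
insert 38 → {25, 32, 34, 37, 38, 42}
insert 13 → {13, 25, 32, 34, 37, 38, 42}
insert 12 → {12, 13, 25, 32, 34, 37, 38, 42}
pop-min → 12; now {13, 25, 32, 34, 37, 38, 42}
insert 19 → {13, 19, 25, 32, 34, 37, 38, 42}
pop-min → 13; now {19, 25, 32, 34, 37, 38, 42}
pop-min → 19; now {25, 32, 34, 37, 38, 42}
pop-min → 25; now {32, 34, 37, 38, 42}
pop-min → 32; now {34, 37, 38, 42}
insert 35 → {34, 35, 37, 38, 42}
insert 43 → {34, 35, 37, 38, 42, 43}
pop-min → 34; now {35, 37, 38, 42, 43}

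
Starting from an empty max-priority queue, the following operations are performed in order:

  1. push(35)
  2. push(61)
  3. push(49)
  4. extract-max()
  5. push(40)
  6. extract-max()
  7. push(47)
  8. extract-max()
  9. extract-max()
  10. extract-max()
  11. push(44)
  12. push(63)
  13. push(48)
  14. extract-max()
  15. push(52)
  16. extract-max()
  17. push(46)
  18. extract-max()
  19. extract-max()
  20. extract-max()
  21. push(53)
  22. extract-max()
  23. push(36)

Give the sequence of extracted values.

61 → 49 → 47 → 40 → 35 → 63 → 52 → 48 → 46 → 44 → 53

insert 35 → {35}
insert 61 → {61, 35}
insert 49 → {61, 49, 35}
extract-max → 61; now {49, 35}
insert 40 → {49, 40, 35}
extract-max → 49; now {40, 35}
insert 47 → {47, 40, 35}
extract-max → 47; now {40, 35}
extract-max → 40; now {35}
extract-max → 35; now {}
insert 44 → {44}
insert 63 → {63, 44}
insert 48 → {63, 48, 44}
extract-max → 63; now {48, 44}
insert 52 → {52, 48, 44}
extract-max → 52; now {48, 44}
insert 46 → {48, 46, 44}
extract-max → 48; now {46, 44}
extract-max → 46; now {44}
extract-max → 44; now {}
insert 53 → {53}
extract-max → 53; now {}
insert 36 → {36}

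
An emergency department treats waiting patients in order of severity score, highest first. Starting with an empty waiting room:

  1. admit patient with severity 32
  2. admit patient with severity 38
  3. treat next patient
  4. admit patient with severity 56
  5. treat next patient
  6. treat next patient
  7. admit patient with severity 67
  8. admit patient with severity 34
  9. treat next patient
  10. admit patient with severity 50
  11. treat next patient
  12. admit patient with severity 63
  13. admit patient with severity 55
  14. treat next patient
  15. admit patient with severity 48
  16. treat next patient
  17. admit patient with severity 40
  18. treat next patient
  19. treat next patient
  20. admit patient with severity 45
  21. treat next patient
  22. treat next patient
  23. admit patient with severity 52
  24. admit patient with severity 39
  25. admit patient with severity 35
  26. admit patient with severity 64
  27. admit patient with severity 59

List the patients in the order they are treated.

[38, 56, 32, 67, 50, 63, 55, 48, 40, 45, 34]

insert 32 → {32}
insert 38 → {38, 32}
treat next patient → 38; now {32}
insert 56 → {56, 32}
treat next patient → 56; now {32}
treat next patient → 32; now {}
insert 67 → {67}
insert 34 → {67, 34}
treat next patient → 67; now {34}
insert 50 → {50, 34}
treat next patient → 50; now {34}
insert 63 → {63, 34}
insert 55 → {63, 55, 34}
treat next patient → 63; now {55, 34}
insert 48 → {55, 48, 34}
treat next patient → 55; now {48, 34}
insert 40 → {48, 40, 34}
treat next patient → 48; now {40, 34}
treat next patient → 40; now {34}
insert 45 → {45, 34}
treat next patient → 45; now {34}
treat next patient → 34; now {}
insert 52 → {52}
insert 39 → {52, 39}
insert 35 → {52, 39, 35}
insert 64 → {64, 52, 39, 35}
insert 59 → {64, 59, 52, 39, 35}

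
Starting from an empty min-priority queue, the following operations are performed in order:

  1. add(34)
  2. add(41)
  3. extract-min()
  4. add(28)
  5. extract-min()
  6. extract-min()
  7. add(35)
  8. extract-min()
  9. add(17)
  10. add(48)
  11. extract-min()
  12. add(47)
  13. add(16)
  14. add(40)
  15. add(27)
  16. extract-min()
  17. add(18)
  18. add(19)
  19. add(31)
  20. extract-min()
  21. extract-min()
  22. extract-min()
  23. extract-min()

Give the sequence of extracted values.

insert 34 → {34}
insert 41 → {34, 41}
extract-min → 34; now {41}
insert 28 → {28, 41}
extract-min → 28; now {41}
extract-min → 41; now {}
insert 35 → {35}
extract-min → 35; now {}
insert 17 → {17}
insert 48 → {17, 48}
extract-min → 17; now {48}
insert 47 → {47, 48}
insert 16 → {16, 47, 48}
insert 40 → {16, 40, 47, 48}
insert 27 → {16, 27, 40, 47, 48}
extract-min → 16; now {27, 40, 47, 48}
insert 18 → {18, 27, 40, 47, 48}
insert 19 → {18, 19, 27, 40, 47, 48}
insert 31 → {18, 19, 27, 31, 40, 47, 48}
extract-min → 18; now {19, 27, 31, 40, 47, 48}
extract-min → 19; now {27, 31, 40, 47, 48}
extract-min → 27; now {31, 40, 47, 48}
extract-min → 31; now {40, 47, 48}

34, 28, 41, 35, 17, 16, 18, 19, 27, 31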